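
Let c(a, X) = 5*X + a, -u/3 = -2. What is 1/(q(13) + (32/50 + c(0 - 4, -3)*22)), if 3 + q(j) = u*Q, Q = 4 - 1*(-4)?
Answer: -25/9309 ≈ -0.0026856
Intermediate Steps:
Q = 8 (Q = 4 + 4 = 8)
u = 6 (u = -3*(-2) = 6)
c(a, X) = a + 5*X
q(j) = 45 (q(j) = -3 + 6*8 = -3 + 48 = 45)
1/(q(13) + (32/50 + c(0 - 4, -3)*22)) = 1/(45 + (32/50 + ((0 - 4) + 5*(-3))*22)) = 1/(45 + (32*(1/50) + (-4 - 15)*22)) = 1/(45 + (16/25 - 19*22)) = 1/(45 + (16/25 - 418)) = 1/(45 - 10434/25) = 1/(-9309/25) = -25/9309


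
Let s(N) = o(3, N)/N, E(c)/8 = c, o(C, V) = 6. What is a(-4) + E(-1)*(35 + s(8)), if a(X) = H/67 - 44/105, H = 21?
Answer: -2012753/7035 ≈ -286.11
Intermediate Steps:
E(c) = 8*c
s(N) = 6/N
a(X) = -743/7035 (a(X) = 21/67 - 44/105 = -743/7035)
a(-4) + E(-1)*(35 + s(8)) = -743/7035 + (8*(-1))*(35 + 6/8) = -743/7035 - 8*(35 + 6*(⅛)) = -743/7035 - 8*(35 + ¾) = -743/7035 - 8*143/4 = -743/7035 - 286 = -2012753/7035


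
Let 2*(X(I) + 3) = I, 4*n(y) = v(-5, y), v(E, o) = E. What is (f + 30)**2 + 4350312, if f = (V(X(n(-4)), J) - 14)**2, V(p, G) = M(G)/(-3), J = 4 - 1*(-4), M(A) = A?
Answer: 360048172/81 ≈ 4.4450e+6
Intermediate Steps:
n(y) = -5/4 (n(y) = (1/4)*(-5) = -5/4)
J = 8 (J = 4 + 4 = 8)
X(I) = -3 + I/2
V(p, G) = -G/3 (V(p, G) = G/(-3) = G*(-1/3) = -G/3)
f = 2500/9 (f = (-1/3*8 - 14)**2 = (-8/3 - 14)**2 = (-50/3)**2 = 2500/9 ≈ 277.78)
(f + 30)**2 + 4350312 = (2500/9 + 30)**2 + 4350312 = (2770/9)**2 + 4350312 = 7672900/81 + 4350312 = 360048172/81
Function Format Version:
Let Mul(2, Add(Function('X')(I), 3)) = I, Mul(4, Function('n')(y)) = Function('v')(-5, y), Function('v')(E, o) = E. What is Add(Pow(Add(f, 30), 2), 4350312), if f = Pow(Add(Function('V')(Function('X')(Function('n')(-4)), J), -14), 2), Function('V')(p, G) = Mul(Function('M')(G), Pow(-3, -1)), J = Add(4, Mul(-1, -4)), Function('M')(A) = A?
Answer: Rational(360048172, 81) ≈ 4.4450e+6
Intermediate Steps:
Function('n')(y) = Rational(-5, 4) (Function('n')(y) = Mul(Rational(1, 4), -5) = Rational(-5, 4))
J = 8 (J = Add(4, 4) = 8)
Function('X')(I) = Add(-3, Mul(Rational(1, 2), I))
Function('V')(p, G) = Mul(Rational(-1, 3), G) (Function('V')(p, G) = Mul(G, Pow(-3, -1)) = Mul(G, Rational(-1, 3)) = Mul(Rational(-1, 3), G))
f = Rational(2500, 9) (f = Pow(Add(Mul(Rational(-1, 3), 8), -14), 2) = Pow(Add(Rational(-8, 3), -14), 2) = Pow(Rational(-50, 3), 2) = Rational(2500, 9) ≈ 277.78)
Add(Pow(Add(f, 30), 2), 4350312) = Add(Pow(Add(Rational(2500, 9), 30), 2), 4350312) = Add(Pow(Rational(2770, 9), 2), 4350312) = Add(Rational(7672900, 81), 4350312) = Rational(360048172, 81)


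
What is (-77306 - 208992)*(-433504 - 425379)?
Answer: 245896485134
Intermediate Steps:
(-77306 - 208992)*(-433504 - 425379) = -286298*(-858883) = 245896485134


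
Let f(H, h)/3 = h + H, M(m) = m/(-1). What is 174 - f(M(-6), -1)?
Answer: 159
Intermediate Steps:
M(m) = -m (M(m) = m*(-1) = -m)
f(H, h) = 3*H + 3*h (f(H, h) = 3*(h + H) = 3*(H + h) = 3*H + 3*h)
174 - f(M(-6), -1) = 174 - (3*(-1*(-6)) + 3*(-1)) = 174 - (3*6 - 3) = 174 - (18 - 3) = 174 - 1*15 = 174 - 15 = 159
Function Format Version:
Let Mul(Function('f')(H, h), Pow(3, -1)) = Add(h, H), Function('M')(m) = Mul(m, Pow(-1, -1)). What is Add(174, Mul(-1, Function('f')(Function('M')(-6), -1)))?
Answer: 159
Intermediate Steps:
Function('M')(m) = Mul(-1, m) (Function('M')(m) = Mul(m, -1) = Mul(-1, m))
Function('f')(H, h) = Add(Mul(3, H), Mul(3, h)) (Function('f')(H, h) = Mul(3, Add(h, H)) = Mul(3, Add(H, h)) = Add(Mul(3, H), Mul(3, h)))
Add(174, Mul(-1, Function('f')(Function('M')(-6), -1))) = Add(174, Mul(-1, Add(Mul(3, Mul(-1, -6)), Mul(3, -1)))) = Add(174, Mul(-1, Add(Mul(3, 6), -3))) = Add(174, Mul(-1, Add(18, -3))) = Add(174, Mul(-1, 15)) = Add(174, -15) = 159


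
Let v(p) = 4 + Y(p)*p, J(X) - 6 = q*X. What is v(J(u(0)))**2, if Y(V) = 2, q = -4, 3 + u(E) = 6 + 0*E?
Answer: 64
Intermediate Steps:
u(E) = 3 (u(E) = -3 + (6 + 0*E) = -3 + (6 + 0) = -3 + 6 = 3)
J(X) = 6 - 4*X
v(p) = 4 + 2*p
v(J(u(0)))**2 = (4 + 2*(6 - 4*3))**2 = (4 + 2*(6 - 12))**2 = (4 + 2*(-6))**2 = (4 - 12)**2 = (-8)**2 = 64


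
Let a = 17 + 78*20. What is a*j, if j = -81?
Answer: -127737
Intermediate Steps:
a = 1577 (a = 17 + 1560 = 1577)
a*j = 1577*(-81) = -127737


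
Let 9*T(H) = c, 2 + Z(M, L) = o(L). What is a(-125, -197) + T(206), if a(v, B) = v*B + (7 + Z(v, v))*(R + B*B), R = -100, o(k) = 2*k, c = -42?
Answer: -28377254/3 ≈ -9.4591e+6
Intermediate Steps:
Z(M, L) = -2 + 2*L
T(H) = -14/3 (T(H) = (1/9)*(-42) = -14/3)
a(v, B) = B*v + (-100 + B**2)*(5 + 2*v) (a(v, B) = v*B + (7 + (-2 + 2*v))*(-100 + B*B) = B*v + (5 + 2*v)*(-100 + B**2) = B*v + (-100 + B**2)*(5 + 2*v))
a(-125, -197) + T(206) = (-500 - 200*(-125) + 5*(-197)**2 - 197*(-125) + 2*(-125)*(-197)**2) - 14/3 = (-500 + 25000 + 5*38809 + 24625 + 2*(-125)*38809) - 14/3 = (-500 + 25000 + 194045 + 24625 - 9702250) - 14/3 = -9459080 - 14/3 = -28377254/3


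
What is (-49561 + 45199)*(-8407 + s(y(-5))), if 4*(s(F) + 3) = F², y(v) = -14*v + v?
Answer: 64154115/2 ≈ 3.2077e+7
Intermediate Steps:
y(v) = -13*v
s(F) = -3 + F²/4
(-49561 + 45199)*(-8407 + s(y(-5))) = (-49561 + 45199)*(-8407 + (-3 + (-13*(-5))²/4)) = -4362*(-8407 + (-3 + (¼)*65²)) = -4362*(-8407 + (-3 + (¼)*4225)) = -4362*(-8407 + (-3 + 4225/4)) = -4362*(-8407 + 4213/4) = -4362*(-29415/4) = 64154115/2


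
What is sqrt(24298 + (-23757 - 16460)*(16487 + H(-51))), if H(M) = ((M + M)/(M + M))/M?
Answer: I*sqrt(1724547772914)/51 ≈ 25749.0*I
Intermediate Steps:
H(M) = 1/M (H(M) = ((2*M)/((2*M)))/M = ((2*M)*(1/(2*M)))/M = 1/M)
sqrt(24298 + (-23757 - 16460)*(16487 + H(-51))) = sqrt(24298 + (-23757 - 16460)*(16487 + 1/(-51))) = sqrt(24298 - 40217*(16487 - 1/51)) = sqrt(24298 - 40217*840836/51) = sqrt(24298 - 33815901412/51) = sqrt(-33814662214/51) = I*sqrt(1724547772914)/51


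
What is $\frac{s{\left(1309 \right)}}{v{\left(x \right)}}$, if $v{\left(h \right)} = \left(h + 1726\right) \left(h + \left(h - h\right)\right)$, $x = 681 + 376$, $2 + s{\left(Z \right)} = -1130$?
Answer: $- \frac{1132}{2941631} \approx -0.00038482$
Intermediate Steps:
$s{\left(Z \right)} = -1132$ ($s{\left(Z \right)} = -2 - 1130 = -1132$)
$x = 1057$
$v{\left(h \right)} = h \left(1726 + h\right)$ ($v{\left(h \right)} = \left(1726 + h\right) \left(h + 0\right) = \left(1726 + h\right) h = h \left(1726 + h\right)$)
$\frac{s{\left(1309 \right)}}{v{\left(x \right)}} = - \frac{1132}{1057 \left(1726 + 1057\right)} = - \frac{1132}{1057 \cdot 2783} = - \frac{1132}{2941631}$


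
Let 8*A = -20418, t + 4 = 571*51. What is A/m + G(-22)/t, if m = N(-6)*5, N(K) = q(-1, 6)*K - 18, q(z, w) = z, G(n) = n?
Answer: 9007581/211760 ≈ 42.537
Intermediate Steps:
t = 29117 (t = -4 + 571*51 = -4 + 29121 = 29117)
N(K) = -18 - K (N(K) = -K - 18 = -18 - K)
A = -10209/4 (A = (⅛)*(-20418) = -10209/4 ≈ -2552.3)
m = -60 (m = (-18 - 1*(-6))*5 = (-18 + 6)*5 = -12*5 = -60)
A/m + G(-22)/t = -10209/4/(-60) - 22/29117 = -10209/4*(-1/60) - 22*1/29117 = 3403/80 - 2/2647 = 9007581/211760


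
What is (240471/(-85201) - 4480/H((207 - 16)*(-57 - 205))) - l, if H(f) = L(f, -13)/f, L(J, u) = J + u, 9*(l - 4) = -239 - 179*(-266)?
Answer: -24947548724546/2558841633 ≈ -9749.5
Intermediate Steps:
l = 47411/9 (l = 4 + (-239 - 179*(-266))/9 = 4 + (-239 + 47614)/9 = 4 + (⅑)*47375 = 4 + 47375/9 = 47411/9 ≈ 5267.9)
H(f) = (-13 + f)/f (H(f) = (f - 13)/f = (-13 + f)/f)
(240471/(-85201) - 4480/H((207 - 16)*(-57 - 205))) - l = (240471/(-85201) - 4480*(-57 - 205)*(207 - 16)/(-13 + (207 - 16)*(-57 - 205))) - 1*47411/9 = (240471*(-1/85201) - 4480*(-50042/(-13 + 191*(-262)))) - 47411/9 = (-240471/85201 - 4480*(-50042/(-13 - 50042))) - 47411/9 = (-240471/85201 - 4480/((-1/50042*(-50055)))) - 47411/9 = (-240471/85201 - 4480/50055/50042) - 47411/9 = (-240471/85201 - 4480*50042/50055) - 47411/9 = (-240471/85201 - 44837632/10011) - 47411/9 = -3822618439213/852947211 - 47411/9 = -24947548724546/2558841633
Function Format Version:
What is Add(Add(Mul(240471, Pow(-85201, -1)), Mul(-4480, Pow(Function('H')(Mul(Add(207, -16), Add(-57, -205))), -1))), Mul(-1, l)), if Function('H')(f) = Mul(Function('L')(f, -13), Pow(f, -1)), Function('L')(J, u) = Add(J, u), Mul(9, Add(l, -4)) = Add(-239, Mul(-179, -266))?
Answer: Rational(-24947548724546, 2558841633) ≈ -9749.5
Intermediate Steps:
l = Rational(47411, 9) (l = Add(4, Mul(Rational(1, 9), Add(-239, Mul(-179, -266)))) = Add(4, Mul(Rational(1, 9), Add(-239, 47614))) = Add(4, Mul(Rational(1, 9), 47375)) = Add(4, Rational(47375, 9)) = Rational(47411, 9) ≈ 5267.9)
Function('H')(f) = Mul(Pow(f, -1), Add(-13, f)) (Function('H')(f) = Mul(Add(f, -13), Pow(f, -1)) = Mul(Add(-13, f), Pow(f, -1)) = Mul(Pow(f, -1), Add(-13, f)))
Add(Add(Mul(240471, Pow(-85201, -1)), Mul(-4480, Pow(Function('H')(Mul(Add(207, -16), Add(-57, -205))), -1))), Mul(-1, l)) = Add(Add(Mul(240471, Pow(-85201, -1)), Mul(-4480, Pow(Mul(Pow(Mul(Add(207, -16), Add(-57, -205)), -1), Add(-13, Mul(Add(207, -16), Add(-57, -205)))), -1))), Mul(-1, Rational(47411, 9))) = Add(Add(Mul(240471, Rational(-1, 85201)), Mul(-4480, Pow(Mul(Pow(Mul(191, -262), -1), Add(-13, Mul(191, -262))), -1))), Rational(-47411, 9)) = Add(Add(Rational(-240471, 85201), Mul(-4480, Pow(Mul(Pow(-50042, -1), Add(-13, -50042)), -1))), Rational(-47411, 9)) = Add(Add(Rational(-240471, 85201), Mul(-4480, Pow(Mul(Rational(-1, 50042), -50055), -1))), Rational(-47411, 9)) = Add(Add(Rational(-240471, 85201), Mul(-4480, Pow(Rational(50055, 50042), -1))), Rational(-47411, 9)) = Add(Add(Rational(-240471, 85201), Mul(-4480, Rational(50042, 50055))), Rational(-47411, 9)) = Add(Add(Rational(-240471, 85201), Rational(-44837632, 10011)), Rational(-47411, 9)) = Add(Rational(-3822618439213, 852947211), Rational(-47411, 9)) = Rational(-24947548724546, 2558841633)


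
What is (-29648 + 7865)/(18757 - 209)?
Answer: -21783/18548 ≈ -1.1744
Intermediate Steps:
(-29648 + 7865)/(18757 - 209) = -21783/18548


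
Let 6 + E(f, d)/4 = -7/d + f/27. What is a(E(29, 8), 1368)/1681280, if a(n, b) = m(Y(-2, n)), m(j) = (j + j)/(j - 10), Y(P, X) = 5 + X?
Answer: 983/1280294720 ≈ 7.6779e-7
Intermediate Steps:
E(f, d) = -24 - 28/d + 4*f/27 (E(f, d) = -24 + 4*(-7/d + f/27) = -24 + (-28/d + 4*f/27) = -24 - 28/d + 4*f/27)
m(j) = 2*j/(-10 + j) (m(j) = (2*j)/(-10 + j) = 2*j/(-10 + j))
a(n, b) = 2*(5 + n)/(-5 + n) (a(n, b) = 2*(5 + n)/(-10 + (5 + n)) = 2*(5 + n)/(-5 + n))
a(E(29, 8), 1368)/1681280 = (2*(5 + (-24 - 28/8 + (4/27)*29))/(-5 + (-24 - 28/8 + (4/27)*29)))/1681280 = (2*(5 + (-24 - 28*1/8 + 116/27))/(-5 + (-24 - 28*1/8 + 116/27)))*(1/1681280) = (2*(5 + (-24 - 7/2 + 116/27))/(-5 + (-24 - 7/2 + 116/27)))*(1/1681280) = (2*(5 - 1253/54)/(-5 - 1253/54))*(1/1681280) = (2*(-983/54)/(-1523/54))*(1/1681280) = (2*(-54/1523)*(-983/54))*(1/1681280) = (1966/1523)*(1/1681280) = 983/1280294720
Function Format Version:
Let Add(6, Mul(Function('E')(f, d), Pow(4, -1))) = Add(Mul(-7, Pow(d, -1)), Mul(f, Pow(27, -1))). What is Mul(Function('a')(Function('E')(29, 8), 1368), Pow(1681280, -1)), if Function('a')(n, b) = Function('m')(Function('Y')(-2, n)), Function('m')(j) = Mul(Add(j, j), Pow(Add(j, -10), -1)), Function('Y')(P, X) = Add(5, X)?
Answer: Rational(983, 1280294720) ≈ 7.6779e-7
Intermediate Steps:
Function('E')(f, d) = Add(-24, Mul(-28, Pow(d, -1)), Mul(Rational(4, 27), f)) (Function('E')(f, d) = Add(-24, Mul(4, Add(Mul(-7, Pow(d, -1)), Mul(f, Pow(27, -1))))) = Add(-24, Mul(4, Add(Mul(-7, Pow(d, -1)), Mul(f, Rational(1, 27))))) = Add(-24, Mul(4, Add(Mul(-7, Pow(d, -1)), Mul(Rational(1, 27), f)))) = Add(-24, Add(Mul(-28, Pow(d, -1)), Mul(Rational(4, 27), f))) = Add(-24, Mul(-28, Pow(d, -1)), Mul(Rational(4, 27), f)))
Function('m')(j) = Mul(2, j, Pow(Add(-10, j), -1)) (Function('m')(j) = Mul(Mul(2, j), Pow(Add(-10, j), -1)) = Mul(2, j, Pow(Add(-10, j), -1)))
Function('a')(n, b) = Mul(2, Pow(Add(-5, n), -1), Add(5, n)) (Function('a')(n, b) = Mul(2, Add(5, n), Pow(Add(-10, Add(5, n)), -1)) = Mul(2, Add(5, n), Pow(Add(-5, n), -1)) = Mul(2, Pow(Add(-5, n), -1), Add(5, n)))
Mul(Function('a')(Function('E')(29, 8), 1368), Pow(1681280, -1)) = Mul(Mul(2, Pow(Add(-5, Add(-24, Mul(-28, Pow(8, -1)), Mul(Rational(4, 27), 29))), -1), Add(5, Add(-24, Mul(-28, Pow(8, -1)), Mul(Rational(4, 27), 29)))), Pow(1681280, -1)) = Mul(Mul(2, Pow(Add(-5, Add(-24, Mul(-28, Rational(1, 8)), Rational(116, 27))), -1), Add(5, Add(-24, Mul(-28, Rational(1, 8)), Rational(116, 27)))), Rational(1, 1681280)) = Mul(Mul(2, Pow(Add(-5, Add(-24, Rational(-7, 2), Rational(116, 27))), -1), Add(5, Add(-24, Rational(-7, 2), Rational(116, 27)))), Rational(1, 1681280)) = Mul(Mul(2, Pow(Add(-5, Rational(-1253, 54)), -1), Add(5, Rational(-1253, 54))), Rational(1, 1681280)) = Mul(Mul(2, Pow(Rational(-1523, 54), -1), Rational(-983, 54)), Rational(1, 1681280)) = Mul(Mul(2, Rational(-54, 1523), Rational(-983, 54)), Rational(1, 1681280)) = Mul(Rational(1966, 1523), Rational(1, 1681280)) = Rational(983, 1280294720)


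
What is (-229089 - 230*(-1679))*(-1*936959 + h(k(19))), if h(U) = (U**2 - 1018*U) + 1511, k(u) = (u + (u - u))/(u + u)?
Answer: -588084088987/4 ≈ -1.4702e+11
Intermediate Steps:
k(u) = 1/2 (k(u) = (u + 0)/((2*u)) = u*(1/(2*u)) = 1/2)
h(U) = 1511 + U**2 - 1018*U
(-229089 - 230*(-1679))*(-1*936959 + h(k(19))) = (-229089 - 230*(-1679))*(-1*936959 + (1511 + (1/2)**2 - 1018*1/2)) = (-229089 + 386170)*(-936959 + (1511 + 1/4 - 509)) = 157081*(-936959 + 4009/4) = 157081*(-3743827/4) = -588084088987/4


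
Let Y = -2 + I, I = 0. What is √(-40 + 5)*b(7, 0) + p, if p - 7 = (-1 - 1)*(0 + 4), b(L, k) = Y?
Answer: -1 - 2*I*√35 ≈ -1.0 - 11.832*I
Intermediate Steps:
Y = -2 (Y = -2 + 0 = -2)
b(L, k) = -2
p = -1 (p = 7 + (-1 - 1)*(0 + 4) = 7 - 2*4 = 7 - 8 = -1)
√(-40 + 5)*b(7, 0) + p = √(-40 + 5)*(-2) - 1 = √(-35)*(-2) - 1 = (I*√35)*(-2) - 1 = -2*I*√35 - 1 = -1 - 2*I*√35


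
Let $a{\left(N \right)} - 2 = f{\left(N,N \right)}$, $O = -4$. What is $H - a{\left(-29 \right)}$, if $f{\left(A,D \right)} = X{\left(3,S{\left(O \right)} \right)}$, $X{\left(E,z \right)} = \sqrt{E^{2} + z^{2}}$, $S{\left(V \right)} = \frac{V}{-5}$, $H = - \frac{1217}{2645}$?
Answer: $- \frac{6507}{2645} - \frac{\sqrt{241}}{5} \approx -5.5649$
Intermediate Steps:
$H = - \frac{1217}{2645}$ ($H = \left(-1217\right) \frac{1}{2645} = - \frac{1217}{2645} \approx -0.46011$)
$S{\left(V \right)} = - \frac{V}{5}$ ($S{\left(V \right)} = V \left(- \frac{1}{5}\right) = - \frac{V}{5}$)
$f{\left(A,D \right)} = \frac{\sqrt{241}}{5}$ ($f{\left(A,D \right)} = \sqrt{3^{2} + \left(\left(- \frac{1}{5}\right) \left(-4\right)\right)^{2}} = \sqrt{9 + \left(\frac{4}{5}\right)^{2}} = \sqrt{9 + \frac{16}{25}} = \sqrt{\frac{241}{25}} = \frac{\sqrt{241}}{5}$)
$a{\left(N \right)} = 2 + \frac{\sqrt{241}}{5}$
$H - a{\left(-29 \right)} = - \frac{1217}{2645} - \left(2 + \frac{\sqrt{241}}{5}\right) = - \frac{6507}{2645} - \frac{\sqrt{241}}{5}$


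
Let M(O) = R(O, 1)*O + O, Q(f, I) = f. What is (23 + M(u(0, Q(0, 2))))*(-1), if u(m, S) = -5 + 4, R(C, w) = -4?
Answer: -26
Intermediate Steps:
u(m, S) = -1
M(O) = -3*O (M(O) = -4*O + O = -3*O)
(23 + M(u(0, Q(0, 2))))*(-1) = (23 - 3*(-1))*(-1) = (23 + 3)*(-1) = 26*(-1) = -26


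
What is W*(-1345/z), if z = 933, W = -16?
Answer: 21520/933 ≈ 23.065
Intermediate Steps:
W*(-1345/z) = -(-21520)/933 = -16*(-1345/933) = 21520/933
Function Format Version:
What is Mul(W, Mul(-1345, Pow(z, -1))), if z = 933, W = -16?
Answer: Rational(21520, 933) ≈ 23.065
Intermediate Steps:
Mul(W, Mul(-1345, Pow(z, -1))) = Mul(-16, Mul(-1345, Pow(933, -1))) = Mul(-16, Mul(-1345, Rational(1, 933))) = Mul(-16, Rational(-1345, 933)) = Rational(21520, 933)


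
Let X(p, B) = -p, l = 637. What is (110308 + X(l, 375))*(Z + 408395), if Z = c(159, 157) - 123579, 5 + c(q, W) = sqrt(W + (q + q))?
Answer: 31235507181 + 548355*sqrt(19) ≈ 3.1238e+10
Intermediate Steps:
c(q, W) = -5 + sqrt(W + 2*q) (c(q, W) = -5 + sqrt(W + (q + q)) = -5 + sqrt(W + 2*q))
Z = -123584 + 5*sqrt(19) (Z = (-5 + sqrt(157 + 2*159)) - 123579 = (-5 + sqrt(157 + 318)) - 123579 = (-5 + sqrt(475)) - 123579 = (-5 + 5*sqrt(19)) - 123579 = -123584 + 5*sqrt(19) ≈ -1.2356e+5)
(110308 + X(l, 375))*(Z + 408395) = (110308 - 1*637)*((-123584 + 5*sqrt(19)) + 408395) = (110308 - 637)*(284811 + 5*sqrt(19)) = 109671*(284811 + 5*sqrt(19)) = 31235507181 + 548355*sqrt(19)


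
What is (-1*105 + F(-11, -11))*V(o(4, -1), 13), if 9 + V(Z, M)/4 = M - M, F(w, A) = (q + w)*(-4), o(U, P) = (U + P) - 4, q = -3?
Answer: 1764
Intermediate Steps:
o(U, P) = -4 + P + U (o(U, P) = (P + U) - 4 = -4 + P + U)
F(w, A) = 12 - 4*w (F(w, A) = (-3 + w)*(-4) = 12 - 4*w)
V(Z, M) = -36 (V(Z, M) = -36 + 4*(M - M) = -36 + 4*0 = -36 + 0 = -36)
(-1*105 + F(-11, -11))*V(o(4, -1), 13) = (-1*105 + (12 - 4*(-11)))*(-36) = (-105 + (12 + 44))*(-36) = (-105 + 56)*(-36) = -49*(-36) = 1764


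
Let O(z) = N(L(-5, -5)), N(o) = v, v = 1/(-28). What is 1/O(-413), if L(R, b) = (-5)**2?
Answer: -28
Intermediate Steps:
L(R, b) = 25
v = -1/28 ≈ -0.035714
N(o) = -1/28
O(z) = -1/28
1/O(-413) = 1/(-1/28) = -28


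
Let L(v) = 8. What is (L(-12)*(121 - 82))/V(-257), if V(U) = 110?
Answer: 156/55 ≈ 2.8364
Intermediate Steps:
(L(-12)*(121 - 82))/V(-257) = (8*(121 - 82))/110 = (8*39)*(1/110) = 312*(1/110) = 156/55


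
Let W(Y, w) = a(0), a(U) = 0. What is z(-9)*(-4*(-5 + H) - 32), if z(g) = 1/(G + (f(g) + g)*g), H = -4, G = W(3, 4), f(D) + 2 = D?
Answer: 1/45 ≈ 0.022222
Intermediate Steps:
f(D) = -2 + D
W(Y, w) = 0
G = 0
z(g) = 1/(g*(-2 + 2*g)) (z(g) = 1/(0 + ((-2 + g) + g)*g) = 1/(0 + (-2 + 2*g)*g) = 1/(0 + g*(-2 + 2*g)) = 1/(g*(-2 + 2*g)))
z(-9)*(-4*(-5 + H) - 32) = ((½)/(-9*(-1 - 9)))*(-4*(-5 - 4) - 32) = ((½)*(-⅑)/(-10))*(-4*(-9) - 32) = ((½)*(-⅑)*(-⅒))*(36 - 32) = (1/180)*4 = 1/45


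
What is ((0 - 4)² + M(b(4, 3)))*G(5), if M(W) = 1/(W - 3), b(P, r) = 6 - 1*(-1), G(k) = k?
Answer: 325/4 ≈ 81.250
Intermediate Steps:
b(P, r) = 7 (b(P, r) = 6 + 1 = 7)
M(W) = 1/(-3 + W)
((0 - 4)² + M(b(4, 3)))*G(5) = ((0 - 4)² + 1/(-3 + 7))*5 = ((-4)² + 1/4)*5 = (16 + ¼)*5 = (65/4)*5 = 325/4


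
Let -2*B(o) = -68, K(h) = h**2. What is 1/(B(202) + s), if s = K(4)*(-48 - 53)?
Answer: -1/1582 ≈ -0.00063211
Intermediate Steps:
B(o) = 34 (B(o) = -1/2*(-68) = 34)
s = -1616 (s = 4**2*(-48 - 53) = 16*(-101) = -1616)
1/(B(202) + s) = 1/(34 - 1616) = 1/(-1582) = -1/1582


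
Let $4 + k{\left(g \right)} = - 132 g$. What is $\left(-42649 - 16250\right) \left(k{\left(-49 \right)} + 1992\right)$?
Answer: $-498049944$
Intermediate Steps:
$k{\left(g \right)} = -4 - 132 g$
$\left(-42649 - 16250\right) \left(k{\left(-49 \right)} + 1992\right) = \left(-42649 - 16250\right) \left(\left(-4 - -6468\right) + 1992\right) = - 58899 \left(\left(-4 + 6468\right) + 1992\right) = - 58899 \left(6464 + 1992\right) = \left(-58899\right) 8456 = -498049944$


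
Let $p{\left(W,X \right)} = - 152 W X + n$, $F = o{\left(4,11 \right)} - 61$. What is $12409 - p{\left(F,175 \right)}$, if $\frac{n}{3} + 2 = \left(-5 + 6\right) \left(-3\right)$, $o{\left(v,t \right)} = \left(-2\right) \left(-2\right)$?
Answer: $-1503776$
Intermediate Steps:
$o{\left(v,t \right)} = 4$
$n = -15$ ($n = -6 + 3 \left(-5 + 6\right) \left(-3\right) = -6 + 3 \cdot 1 \left(-3\right) = -6 + 3 \left(-3\right) = -6 - 9 = -15$)
$F = -57$ ($F = 4 - 61 = -57$)
$p{\left(W,X \right)} = -15 - 152 W X$ ($p{\left(W,X \right)} = - 152 W X - 15 = -15 - 152 W X$)
$12409 - p{\left(F,175 \right)} = 12409 - \left(-15 - \left(-8664\right) 175\right) = 12409 - \left(-15 + 1516200\right) = 12409 - 1516185 = -1503776$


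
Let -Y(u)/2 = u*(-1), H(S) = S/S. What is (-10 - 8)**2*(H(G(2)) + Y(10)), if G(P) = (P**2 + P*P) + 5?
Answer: 6804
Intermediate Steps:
G(P) = 5 + 2*P**2 (G(P) = (P**2 + P**2) + 5 = 2*P**2 + 5 = 5 + 2*P**2)
H(S) = 1
Y(u) = 2*u (Y(u) = -2*u*(-1) = -(-2)*u = 2*u)
(-10 - 8)**2*(H(G(2)) + Y(10)) = (-10 - 8)**2*(1 + 2*10) = (-18)**2*(1 + 20) = 324*21 = 6804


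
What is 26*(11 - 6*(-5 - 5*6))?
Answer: 5746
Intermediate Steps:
26*(11 - 6*(-5 - 5*6)) = 26*(11 - 6*(-5 - 30)) = 26*(11 - 6*(-35)) = 26*(11 + 210) = 26*221 = 5746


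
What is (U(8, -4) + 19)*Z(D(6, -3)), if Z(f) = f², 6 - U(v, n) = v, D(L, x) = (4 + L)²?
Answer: 170000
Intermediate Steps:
U(v, n) = 6 - v
(U(8, -4) + 19)*Z(D(6, -3)) = ((6 - 1*8) + 19)*((4 + 6)²)² = ((6 - 8) + 19)*(10²)² = (-2 + 19)*100² = 17*10000 = 170000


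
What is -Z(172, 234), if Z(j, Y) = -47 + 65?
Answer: -18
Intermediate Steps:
Z(j, Y) = 18
-Z(172, 234) = -1*18 = -18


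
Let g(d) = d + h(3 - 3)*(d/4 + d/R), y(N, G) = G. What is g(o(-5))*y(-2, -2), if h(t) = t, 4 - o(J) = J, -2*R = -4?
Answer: -18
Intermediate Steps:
R = 2 (R = -½*(-4) = 2)
o(J) = 4 - J
g(d) = d (g(d) = d + (3 - 3)*(d/4 + d/2) = d + 0*(d*(¼) + d*(½)) = d + 0*(d/4 + d/2) = d + 0*(3*d/4) = d + 0 = d)
g(o(-5))*y(-2, -2) = (4 - 1*(-5))*(-2) = (4 + 5)*(-2) = 9*(-2) = -18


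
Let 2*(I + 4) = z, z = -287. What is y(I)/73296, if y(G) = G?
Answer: -295/146592 ≈ -0.0020124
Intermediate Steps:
I = -295/2 (I = -4 + (½)*(-287) = -4 - 287/2 = -295/2 ≈ -147.50)
y(I)/73296 = -295/2/73296 = -295/2*1/73296 = -295/146592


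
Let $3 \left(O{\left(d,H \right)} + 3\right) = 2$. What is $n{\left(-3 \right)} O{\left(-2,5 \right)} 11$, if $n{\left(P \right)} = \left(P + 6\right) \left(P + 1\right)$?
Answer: $154$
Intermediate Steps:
$O{\left(d,H \right)} = - \frac{7}{3}$ ($O{\left(d,H \right)} = -3 + \frac{1}{3} \cdot 2 = -3 + \frac{2}{3} = - \frac{7}{3}$)
$n{\left(P \right)} = \left(1 + P\right) \left(6 + P\right)$ ($n{\left(P \right)} = \left(6 + P\right) \left(1 + P\right) = \left(1 + P\right) \left(6 + P\right)$)
$n{\left(-3 \right)} O{\left(-2,5 \right)} 11 = \left(6 + \left(-3\right)^{2} + 7 \left(-3\right)\right) \left(- \frac{7}{3}\right) 11 = \left(6 + 9 - 21\right) \left(- \frac{7}{3}\right) 11 = \left(-6\right) \left(- \frac{7}{3}\right) 11 = 14 \cdot 11 = 154$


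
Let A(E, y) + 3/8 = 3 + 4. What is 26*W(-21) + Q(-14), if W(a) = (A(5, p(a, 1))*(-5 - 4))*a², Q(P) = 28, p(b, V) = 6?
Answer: -2734529/4 ≈ -6.8363e+5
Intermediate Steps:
A(E, y) = 53/8 (A(E, y) = -3/8 + (3 + 4) = -3/8 + 7 = 53/8)
W(a) = -477*a²/8 (W(a) = (53*(-5 - 4)/8)*a² = ((53/8)*(-9))*a² = -477*a²/8)
26*W(-21) + Q(-14) = 26*(-477/8*(-21)²) + 28 = 26*(-477/8*441) + 28 = 26*(-210357/8) + 28 = -2734641/4 + 28 = -2734529/4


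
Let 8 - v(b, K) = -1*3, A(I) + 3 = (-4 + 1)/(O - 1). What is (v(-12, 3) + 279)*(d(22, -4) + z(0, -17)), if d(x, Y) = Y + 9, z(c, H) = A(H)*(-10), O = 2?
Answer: 18850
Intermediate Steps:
A(I) = -6 (A(I) = -3 + (-4 + 1)/(2 - 1) = -3 - 3/1 = -3 - 3*1 = -3 - 3 = -6)
z(c, H) = 60 (z(c, H) = -6*(-10) = 60)
d(x, Y) = 9 + Y
v(b, K) = 11 (v(b, K) = 8 - (-1)*3 = 8 - 1*(-3) = 8 + 3 = 11)
(v(-12, 3) + 279)*(d(22, -4) + z(0, -17)) = (11 + 279)*((9 - 4) + 60) = 290*(5 + 60) = 290*65 = 18850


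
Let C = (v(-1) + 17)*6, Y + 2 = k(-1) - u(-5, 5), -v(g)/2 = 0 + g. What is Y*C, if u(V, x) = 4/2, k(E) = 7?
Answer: 342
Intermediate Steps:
v(g) = -2*g (v(g) = -2*(0 + g) = -2*g)
u(V, x) = 2 (u(V, x) = 4*(1/2) = 2)
Y = 3 (Y = -2 + (7 - 1*2) = -2 + (7 - 2) = -2 + 5 = 3)
C = 114 (C = (-2*(-1) + 17)*6 = (2 + 17)*6 = 19*6 = 114)
Y*C = 3*114 = 342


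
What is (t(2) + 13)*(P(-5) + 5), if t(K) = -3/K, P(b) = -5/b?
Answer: 69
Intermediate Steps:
(t(2) + 13)*(P(-5) + 5) = (-3/2 + 13)*(-5/(-5) + 5) = (-3*½ + 13)*(-5*(-⅕) + 5) = (-3/2 + 13)*(1 + 5) = (23/2)*6 = 69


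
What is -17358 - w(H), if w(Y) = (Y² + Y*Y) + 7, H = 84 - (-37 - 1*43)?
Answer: -71157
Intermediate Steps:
H = 164 (H = 84 - (-37 - 43) = 84 - 1*(-80) = 84 + 80 = 164)
w(Y) = 7 + 2*Y² (w(Y) = (Y² + Y²) + 7 = 2*Y² + 7 = 7 + 2*Y²)
-17358 - w(H) = -17358 - (7 + 2*164²) = -17358 - (7 + 2*26896) = -17358 - (7 + 53792) = -17358 - 1*53799 = -17358 - 53799 = -71157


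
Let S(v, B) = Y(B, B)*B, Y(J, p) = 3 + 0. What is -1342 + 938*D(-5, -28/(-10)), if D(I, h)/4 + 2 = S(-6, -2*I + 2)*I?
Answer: -684206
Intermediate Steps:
Y(J, p) = 3
S(v, B) = 3*B
D(I, h) = -8 + 4*I*(6 - 6*I) (D(I, h) = -8 + 4*((3*(-2*I + 2))*I) = -8 + 4*((3*(2 - 2*I))*I) = -8 + 4*((6 - 6*I)*I) = -8 + 4*(I*(6 - 6*I)) = -8 + 4*I*(6 - 6*I))
-1342 + 938*D(-5, -28/(-10)) = -1342 + 938*(-8 - 24*(-5)² + 24*(-5)) = -1342 + 938*(-8 - 24*25 - 120) = -1342 + 938*(-8 - 600 - 120) = -1342 + 938*(-728) = -1342 - 682864 = -684206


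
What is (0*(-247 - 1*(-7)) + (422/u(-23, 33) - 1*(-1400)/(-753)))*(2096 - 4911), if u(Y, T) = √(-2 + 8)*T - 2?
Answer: 2394570742/491709 - 3920169*√6/653 ≈ -9835.2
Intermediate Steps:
u(Y, T) = -2 + T*√6 (u(Y, T) = √6*T - 2 = T*√6 - 2 = -2 + T*√6)
(0*(-247 - 1*(-7)) + (422/u(-23, 33) - 1*(-1400)/(-753)))*(2096 - 4911) = (0*(-247 - 1*(-7)) + (422/(-2 + 33*√6) - 1*(-1400)/(-753)))*(2096 - 4911) = (0*(-247 + 7) + (422/(-2 + 33*√6) + 1400*(-1/753)))*(-2815) = (0*(-240) + (422/(-2 + 33*√6) - 1400/753))*(-2815) = (0 + (-1400/753 + 422/(-2 + 33*√6)))*(-2815) = (-1400/753 + 422/(-2 + 33*√6))*(-2815) = 3941000/753 - 1187930/(-2 + 33*√6)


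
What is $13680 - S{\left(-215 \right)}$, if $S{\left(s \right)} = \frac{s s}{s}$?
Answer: $13895$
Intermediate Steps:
$S{\left(s \right)} = s$ ($S{\left(s \right)} = \frac{s^{2}}{s} = s$)
$13680 - S{\left(-215 \right)} = 13680 - -215 = 13680 + 215 = 13895$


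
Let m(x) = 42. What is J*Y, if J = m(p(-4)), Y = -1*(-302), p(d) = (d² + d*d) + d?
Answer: 12684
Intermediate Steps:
p(d) = d + 2*d² (p(d) = (d² + d²) + d = 2*d² + d = d + 2*d²)
Y = 302
J = 42
J*Y = 42*302 = 12684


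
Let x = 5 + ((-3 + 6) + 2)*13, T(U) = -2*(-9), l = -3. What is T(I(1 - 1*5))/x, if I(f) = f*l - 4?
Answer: 9/35 ≈ 0.25714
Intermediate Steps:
I(f) = -4 - 3*f (I(f) = f*(-3) - 4 = -3*f - 4 = -4 - 3*f)
T(U) = 18
x = 70 (x = 5 + (3 + 2)*13 = 5 + 5*13 = 5 + 65 = 70)
T(I(1 - 1*5))/x = 18/70 = 18*(1/70) = 9/35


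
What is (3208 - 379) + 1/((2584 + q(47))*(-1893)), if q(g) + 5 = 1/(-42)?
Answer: 193356568369/68348027 ≈ 2829.0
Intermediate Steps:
q(g) = -211/42 (q(g) = -5 + 1/(-42) = -5 - 1/42 = -211/42)
(3208 - 379) + 1/((2584 + q(47))*(-1893)) = (3208 - 379) + 1/((2584 - 211/42)*(-1893)) = 2829 - 1/1893/(108317/42) = 2829 + (42/108317)*(-1/1893) = 2829 - 14/68348027 = 193356568369/68348027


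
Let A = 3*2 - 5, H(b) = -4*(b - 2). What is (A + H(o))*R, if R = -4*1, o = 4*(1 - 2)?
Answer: -100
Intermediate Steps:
o = -4 (o = 4*(-1) = -4)
H(b) = 8 - 4*b (H(b) = -4*(-2 + b) = 8 - 4*b)
A = 1 (A = 6 - 5 = 1)
R = -4
(A + H(o))*R = (1 + (8 - 4*(-4)))*(-4) = (1 + (8 + 16))*(-4) = (1 + 24)*(-4) = 25*(-4) = -100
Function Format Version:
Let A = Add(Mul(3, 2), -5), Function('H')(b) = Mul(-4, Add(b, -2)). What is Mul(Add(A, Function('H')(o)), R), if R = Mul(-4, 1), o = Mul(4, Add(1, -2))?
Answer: -100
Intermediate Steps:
o = -4 (o = Mul(4, -1) = -4)
Function('H')(b) = Add(8, Mul(-4, b)) (Function('H')(b) = Mul(-4, Add(-2, b)) = Add(8, Mul(-4, b)))
A = 1 (A = Add(6, -5) = 1)
R = -4
Mul(Add(A, Function('H')(o)), R) = Mul(Add(1, Add(8, Mul(-4, -4))), -4) = Mul(Add(1, Add(8, 16)), -4) = Mul(Add(1, 24), -4) = Mul(25, -4) = -100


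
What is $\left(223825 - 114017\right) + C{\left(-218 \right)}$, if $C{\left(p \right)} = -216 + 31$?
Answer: $109623$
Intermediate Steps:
$C{\left(p \right)} = -185$
$\left(223825 - 114017\right) + C{\left(-218 \right)} = \left(223825 - 114017\right) - 185 = 109808 - 185 = 109623$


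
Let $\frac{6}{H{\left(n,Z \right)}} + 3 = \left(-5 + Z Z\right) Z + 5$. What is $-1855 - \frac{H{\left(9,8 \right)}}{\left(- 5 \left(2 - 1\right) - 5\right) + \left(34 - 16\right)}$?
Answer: $- \frac{1172361}{632} \approx -1855.0$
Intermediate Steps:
$H{\left(n,Z \right)} = \frac{6}{2 + Z \left(-5 + Z^{2}\right)}$ ($H{\left(n,Z \right)} = \frac{6}{-3 + \left(\left(-5 + Z Z\right) Z + 5\right)} = \frac{6}{-3 + \left(\left(-5 + Z^{2}\right) Z + 5\right)} = \frac{6}{-3 + \left(Z \left(-5 + Z^{2}\right) + 5\right)} = \frac{6}{-3 + \left(5 + Z \left(-5 + Z^{2}\right)\right)} = \frac{6}{2 + Z \left(-5 + Z^{2}\right)}$)
$-1855 - \frac{H{\left(9,8 \right)}}{\left(- 5 \left(2 - 1\right) - 5\right) + \left(34 - 16\right)} = -1855 - \frac{6 \frac{1}{2 + 8^{3} - 40}}{\left(- 5 \left(2 - 1\right) - 5\right) + \left(34 - 16\right)} = -1855 - \frac{6 \frac{1}{2 + 512 - 40}}{\left(\left(-5\right) 1 - 5\right) + 18} = -1855 - \frac{6 \cdot \frac{1}{474}}{\left(-5 - 5\right) + 18} = -1855 - \frac{6 \cdot \frac{1}{474}}{-10 + 18} = -1855 - \frac{1}{8} \cdot \frac{1}{79} = -1855 - \frac{1}{632} = - \frac{1172361}{632}$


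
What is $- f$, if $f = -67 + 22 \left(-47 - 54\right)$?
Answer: $2289$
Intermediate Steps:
$f = -2289$ ($f = -67 + 22 \left(-47 - 54\right) = -67 + 22 \left(-101\right) = -67 - 2222 = -2289$)
$- f = \left(-1\right) \left(-2289\right) = 2289$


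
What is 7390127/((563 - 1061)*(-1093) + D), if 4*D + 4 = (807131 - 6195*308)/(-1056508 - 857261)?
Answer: 56571983834652/4166758483717 ≈ 13.577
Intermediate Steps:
D = -6554147/7655076 (D = -1 + ((807131 - 6195*308)/(-1056508 - 857261))/4 = -1 + ((807131 - 1908060)/(-1913769))/4 = -1 + (-1100929*(-1/1913769))/4 = -1 + (¼)*(1100929/1913769) = -1 + 1100929/7655076 = -6554147/7655076 ≈ -0.85618)
7390127/((563 - 1061)*(-1093) + D) = 7390127/((563 - 1061)*(-1093) - 6554147/7655076) = 7390127/(-498*(-1093) - 6554147/7655076) = 7390127/(544314 - 6554147/7655076) = 7390127/(4166758483717/7655076) = 7390127*(7655076/4166758483717) = 56571983834652/4166758483717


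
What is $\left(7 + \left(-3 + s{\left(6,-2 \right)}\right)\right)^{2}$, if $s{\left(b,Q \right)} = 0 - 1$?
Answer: $9$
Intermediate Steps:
$s{\left(b,Q \right)} = -1$ ($s{\left(b,Q \right)} = 0 - 1 = -1$)
$\left(7 + \left(-3 + s{\left(6,-2 \right)}\right)\right)^{2} = \left(7 - 4\right)^{2} = 3^{2} = 9$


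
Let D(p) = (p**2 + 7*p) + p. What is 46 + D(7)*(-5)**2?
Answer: 2671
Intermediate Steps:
D(p) = p**2 + 8*p
46 + D(7)*(-5)**2 = 46 + (7*(8 + 7))*(-5)**2 = 46 + (7*15)*25 = 46 + 105*25 = 46 + 2625 = 2671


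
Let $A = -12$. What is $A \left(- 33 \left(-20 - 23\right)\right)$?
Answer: $-17028$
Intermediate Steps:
$A \left(- 33 \left(-20 - 23\right)\right) = - 12 \left(- 33 \left(-20 - 23\right)\right) = - 12 \left(\left(-33\right) \left(-43\right)\right) = \left(-12\right) 1419 = -17028$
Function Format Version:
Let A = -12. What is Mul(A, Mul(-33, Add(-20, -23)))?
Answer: -17028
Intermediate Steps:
Mul(A, Mul(-33, Add(-20, -23))) = Mul(-12, Mul(-33, Add(-20, -23))) = Mul(-12, Mul(-33, -43)) = Mul(-12, 1419) = -17028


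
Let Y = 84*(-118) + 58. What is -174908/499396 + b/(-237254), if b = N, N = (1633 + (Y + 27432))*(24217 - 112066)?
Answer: 210693180231353/29620924646 ≈ 7113.0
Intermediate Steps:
Y = -9854 (Y = -9912 + 58 = -9854)
N = -1687667139 (N = (1633 + (-9854 + 27432))*(24217 - 112066) = (1633 + 17578)*(-87849) = 19211*(-87849) = -1687667139)
b = -1687667139
-174908/499396 + b/(-237254) = -174908/499396 - 1687667139/(-237254) = -174908*1/499396 - 1687667139*(-1/237254) = -43727/124849 + 1687667139/237254 = 210693180231353/29620924646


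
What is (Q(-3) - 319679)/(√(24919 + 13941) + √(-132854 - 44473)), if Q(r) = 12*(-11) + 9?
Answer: -319802/(2*√9715 + 3*I*√19703) ≈ -291.61 + 622.93*I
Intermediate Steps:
Q(r) = -123 (Q(r) = -132 + 9 = -123)
(Q(-3) - 319679)/(√(24919 + 13941) + √(-132854 - 44473)) = (-123 - 319679)/(√(24919 + 13941) + √(-132854 - 44473)) = -319802/(√38860 + √(-177327)) = -319802/(2*√9715 + 3*I*√19703)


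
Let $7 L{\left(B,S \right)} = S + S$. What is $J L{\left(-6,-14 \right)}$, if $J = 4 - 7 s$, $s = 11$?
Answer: $292$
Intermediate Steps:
$L{\left(B,S \right)} = \frac{2 S}{7}$ ($L{\left(B,S \right)} = \frac{S + S}{7} = \frac{2 S}{7}$)
$J = -73$ ($J = 4 - 77 = -73$)
$J L{\left(-6,-14 \right)} = - 73 \cdot \frac{2}{7} \left(-14\right) = \left(-73\right) \left(-4\right) = 292$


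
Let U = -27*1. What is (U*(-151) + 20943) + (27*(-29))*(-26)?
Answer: 45378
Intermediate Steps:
U = -27
(U*(-151) + 20943) + (27*(-29))*(-26) = (-27*(-151) + 20943) + (27*(-29))*(-26) = (4077 + 20943) - 783*(-26) = 25020 + 20358 = 45378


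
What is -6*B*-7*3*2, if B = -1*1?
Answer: -252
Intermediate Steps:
B = -1
-6*B*-7*3*2 = -(-6)*-7*3*2 = -(-6)*(-21*2) = -(-6)*(-42) = -6*42 = -252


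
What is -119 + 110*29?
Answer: 3071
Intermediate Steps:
-119 + 110*29 = -119 + 3190 = 3071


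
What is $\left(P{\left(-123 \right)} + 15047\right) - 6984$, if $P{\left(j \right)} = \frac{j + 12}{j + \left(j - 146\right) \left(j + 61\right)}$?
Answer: $\frac{133482854}{16555} \approx 8063.0$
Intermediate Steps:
$P{\left(j \right)} = \frac{12 + j}{j + \left(-146 + j\right) \left(61 + j\right)}$
$\left(P{\left(-123 \right)} + 15047\right) - 6984 = \left(\frac{12 - 123}{-8906 + \left(-123\right)^{2} - -10332} + 15047\right) - 6984 = \left(\frac{1}{-8906 + 15129 + 10332} \left(-111\right) + 15047\right) - 6984 = \left(\frac{1}{16555} \left(-111\right) + 15047\right) - 6984 = \left(- \frac{111}{16555} + 15047\right) - 6984 = \frac{249102974}{16555} - 6984 = \frac{133482854}{16555}$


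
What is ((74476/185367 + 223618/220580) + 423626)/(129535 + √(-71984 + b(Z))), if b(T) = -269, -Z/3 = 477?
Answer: 32053222730403547223/9801141127494779244 - 8660692442692123*I*√72253/343039939462317273540 ≈ 3.2704 - 0.0067863*I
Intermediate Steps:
Z = -1431 (Z = -3*477 = -1431)
((74476/185367 + 223618/220580) + 423626)/(129535 + √(-71984 + b(Z))) = ((74476/185367 + 223618/220580) + 423626)/(129535 + √(-71984 - 269)) = ((74476*(1/185367) + 223618*(1/220580)) + 423626)/(129535 + √(-72253)) = ((74476/185367 + 111809/110290) + 423626)/(129535 + I*√72253) = (28939656943/20444126430 + 423626)/(129535 + I*√72253) = 8660692442692123/(20444126430*(129535 + I*√72253))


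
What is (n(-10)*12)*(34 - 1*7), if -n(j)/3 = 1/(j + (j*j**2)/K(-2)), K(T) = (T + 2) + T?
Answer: -486/245 ≈ -1.9837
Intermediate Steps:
K(T) = 2 + 2*T (K(T) = (2 + T) + T = 2 + 2*T)
n(j) = -3/(j - j**3/2) (n(j) = -3/(j + (j*j**2)/(2 + 2*(-2))) = -3/(j + j**3/(2 - 4)) = -3/(j + j**3/(-2)) = -3/(j + j**3*(-1/2)) = -3/(j - j**3/2))
(n(-10)*12)*(34 - 1*7) = ((6/(-10*(-2 + (-10)**2)))*12)*(34 - 1*7) = ((6*(-1/10)/(-2 + 100))*12)*(34 - 7) = ((6*(-1/10)/98)*12)*27 = ((6*(-1/10)*(1/98))*12)*27 = -3/490*12*27 = -18/245*27 = -486/245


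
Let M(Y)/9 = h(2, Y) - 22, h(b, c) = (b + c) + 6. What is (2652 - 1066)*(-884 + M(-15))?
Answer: -1815970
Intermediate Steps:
h(b, c) = 6 + b + c
M(Y) = -126 + 9*Y (M(Y) = 9*((6 + 2 + Y) - 22) = 9*((8 + Y) - 22) = 9*(-14 + Y) = -126 + 9*Y)
(2652 - 1066)*(-884 + M(-15)) = (2652 - 1066)*(-884 + (-126 + 9*(-15))) = 1586*(-884 + (-126 - 135)) = 1586*(-884 - 261) = 1586*(-1145) = -1815970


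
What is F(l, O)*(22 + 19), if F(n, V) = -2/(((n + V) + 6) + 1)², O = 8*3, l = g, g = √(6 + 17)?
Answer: -82/(31 + √23)² ≈ -0.063995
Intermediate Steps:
g = √23 ≈ 4.7958
l = √23 ≈ 4.7958
O = 24
F(n, V) = -2/(7 + V + n)² (F(n, V) = -2/(((V + n) + 6) + 1)² = -2/((6 + V + n) + 1)² = -2/(7 + V + n)²)
F(l, O)*(22 + 19) = (-2/(7 + 24 + √23)²)*(22 + 19) = -2/(31 + √23)²*41 = -82/(31 + √23)²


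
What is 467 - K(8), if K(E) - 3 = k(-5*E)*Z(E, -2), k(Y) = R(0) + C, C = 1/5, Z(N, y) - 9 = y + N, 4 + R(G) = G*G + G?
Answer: 521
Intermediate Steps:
R(G) = -4 + G + G² (R(G) = -4 + (G*G + G) = -4 + (G² + G) = -4 + (G + G²) = -4 + G + G²)
Z(N, y) = 9 + N + y (Z(N, y) = 9 + (y + N) = 9 + (N + y) = 9 + N + y)
C = ⅕ ≈ 0.20000
k(Y) = -19/5 (k(Y) = (-4 + 0 + 0²) + ⅕ = (-4 + 0 + 0) + ⅕ = -4 + ⅕ = -19/5)
K(E) = -118/5 - 19*E/5 (K(E) = 3 - 19*(9 + E - 2)/5 = 3 - 19*(7 + E)/5 = 3 + (-133/5 - 19*E/5) = -118/5 - 19*E/5)
467 - K(8) = 467 - (-118/5 - 19/5*8) = 467 - (-118/5 - 152/5) = 467 - 1*(-54) = 467 + 54 = 521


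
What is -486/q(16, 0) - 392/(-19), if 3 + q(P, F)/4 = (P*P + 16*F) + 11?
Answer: 67453/3344 ≈ 20.171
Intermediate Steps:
q(P, F) = 32 + 4*P**2 + 64*F (q(P, F) = -12 + 4*((P*P + 16*F) + 11) = -12 + 4*((P**2 + 16*F) + 11) = -12 + 4*(11 + P**2 + 16*F) = -12 + (44 + 4*P**2 + 64*F) = 32 + 4*P**2 + 64*F)
-486/q(16, 0) - 392/(-19) = -486/(32 + 4*16**2 + 64*0) - 392/(-19) = -486/(32 + 4*256 + 0) - 392*(-1/19) = -486/(32 + 1024 + 0) + 392/19 = -486/1056 + 392/19 = -486*1/1056 + 392/19 = -81/176 + 392/19 = 67453/3344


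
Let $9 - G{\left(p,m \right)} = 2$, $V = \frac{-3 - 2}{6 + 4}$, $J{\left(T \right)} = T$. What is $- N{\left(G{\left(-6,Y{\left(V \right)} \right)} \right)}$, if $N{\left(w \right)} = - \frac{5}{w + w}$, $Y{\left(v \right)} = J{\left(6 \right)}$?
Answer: $\frac{5}{14} \approx 0.35714$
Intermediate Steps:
$V = - \frac{1}{2}$ ($V = - \frac{5}{10} = \left(-5\right) \frac{1}{10} = - \frac{1}{2} \approx -0.5$)
$Y{\left(v \right)} = 6$
$G{\left(p,m \right)} = 7$ ($G{\left(p,m \right)} = 9 - 2 = 7$)
$N{\left(w \right)} = - \frac{5}{2 w}$
$- N{\left(G{\left(-6,Y{\left(V \right)} \right)} \right)} = - \frac{-5}{2 \cdot 7} = \left(-1\right) \left(- \frac{5}{14}\right) = \frac{5}{14}$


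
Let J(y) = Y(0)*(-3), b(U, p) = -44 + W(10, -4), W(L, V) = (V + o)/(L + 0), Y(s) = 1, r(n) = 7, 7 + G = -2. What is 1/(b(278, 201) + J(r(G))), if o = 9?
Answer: -2/93 ≈ -0.021505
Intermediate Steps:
G = -9 (G = -7 - 2 = -9)
W(L, V) = (9 + V)/L (W(L, V) = (V + 9)/(L + 0) = (9 + V)/L)
b(U, p) = -87/2 (b(U, p) = -44 + (9 - 4)/10 = -44 + (⅒)*5 = -44 + ½ = -87/2)
J(y) = -3 (J(y) = 1*(-3) = -3)
1/(b(278, 201) + J(r(G))) = 1/(-87/2 - 3) = 1/(-93/2) = -2/93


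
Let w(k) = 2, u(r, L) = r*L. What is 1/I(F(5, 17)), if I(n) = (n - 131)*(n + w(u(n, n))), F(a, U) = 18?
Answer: -1/2260 ≈ -0.00044248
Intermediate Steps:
u(r, L) = L*r
I(n) = (-131 + n)*(2 + n) (I(n) = (n - 131)*(n + 2) = (-131 + n)*(2 + n))
1/I(F(5, 17)) = 1/(-262 + 18² - 129*18) = 1/(-262 + 324 - 2322) = 1/(-2260) = -1/2260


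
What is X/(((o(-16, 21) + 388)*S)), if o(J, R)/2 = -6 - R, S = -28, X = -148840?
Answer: 18605/1169 ≈ 15.915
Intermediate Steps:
o(J, R) = -12 - 2*R (o(J, R) = 2*(-6 - R) = -12 - 2*R)
X/(((o(-16, 21) + 388)*S)) = -148840*(-1/(28*((-12 - 2*21) + 388))) = -148840*(-1/(28*((-12 - 42) + 388))) = -148840*(-1/(28*(-54 + 388))) = -148840/(334*(-28)) = -148840/(-9352) = -148840*(-1/9352) = 18605/1169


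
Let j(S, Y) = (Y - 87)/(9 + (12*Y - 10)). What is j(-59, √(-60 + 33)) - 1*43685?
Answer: -169890554/3889 + 3129*I*√3/3889 ≈ -43685.0 + 1.3936*I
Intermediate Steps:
j(S, Y) = (-87 + Y)/(-1 + 12*Y) (j(S, Y) = (-87 + Y)/(9 + (-10 + 12*Y)) = (-87 + Y)/(-1 + 12*Y))
j(-59, √(-60 + 33)) - 1*43685 = (-87 + √(-60 + 33))/(-1 + 12*√(-60 + 33)) - 1*43685 = (-87 + √(-27))/(-1 + 12*√(-27)) - 43685 = (-87 + 3*I*√3)/(-1 + 12*(3*I*√3)) - 43685 = (-87 + 3*I*√3)/(-1 + 36*I*√3) - 43685 = -43685 + (-87 + 3*I*√3)/(-1 + 36*I*√3)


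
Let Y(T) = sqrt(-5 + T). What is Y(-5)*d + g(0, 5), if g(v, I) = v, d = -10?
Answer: -10*I*sqrt(10) ≈ -31.623*I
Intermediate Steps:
Y(-5)*d + g(0, 5) = sqrt(-5 - 5)*(-10) + 0 = sqrt(-10)*(-10) + 0 = (I*sqrt(10))*(-10) + 0 = -10*I*sqrt(10) + 0 = -10*I*sqrt(10)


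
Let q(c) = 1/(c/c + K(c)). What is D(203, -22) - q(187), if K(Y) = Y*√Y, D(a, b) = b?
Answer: -143862443/6539202 - 187*√187/6539202 ≈ -22.000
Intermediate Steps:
K(Y) = Y^(3/2)
q(c) = 1/(1 + c^(3/2)) (q(c) = 1/(c/c + c^(3/2)) = 1/(1 + c^(3/2)))
D(203, -22) - q(187) = -22 - 1/(1 + 187^(3/2)) = -22 - 1/(1 + 187*√187)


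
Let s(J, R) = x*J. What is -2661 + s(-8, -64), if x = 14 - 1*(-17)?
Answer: -2909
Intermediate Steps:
x = 31 (x = 14 + 17 = 31)
s(J, R) = 31*J
-2661 + s(-8, -64) = -2661 + 31*(-8) = -2661 - 248 = -2909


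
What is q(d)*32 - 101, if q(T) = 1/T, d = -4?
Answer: -109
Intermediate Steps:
q(T) = 1/T
q(d)*32 - 101 = 32/(-4) - 101 = -1/4*32 - 101 = -8 - 101 = -109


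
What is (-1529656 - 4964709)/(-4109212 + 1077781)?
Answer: 6494365/3031431 ≈ 2.1423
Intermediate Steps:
(-1529656 - 4964709)/(-4109212 + 1077781) = -6494365/(-3031431) = -6494365*(-1/3031431) = 6494365/3031431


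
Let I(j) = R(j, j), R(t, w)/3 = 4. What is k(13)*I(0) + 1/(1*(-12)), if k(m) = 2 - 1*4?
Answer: -289/12 ≈ -24.083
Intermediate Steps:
k(m) = -2 (k(m) = 2 - 4 = -2)
R(t, w) = 12 (R(t, w) = 3*4 = 12)
I(j) = 12
k(13)*I(0) + 1/(1*(-12)) = -2*12 + 1/(1*(-12)) = -24 + 1/(-12) = -24 - 1/12 = -289/12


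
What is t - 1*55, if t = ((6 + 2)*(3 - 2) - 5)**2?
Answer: -46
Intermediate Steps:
t = 9 (t = (8*1 - 5)**2 = (8 - 5)**2 = 3**2 = 9)
t - 1*55 = 9 - 1*55 = 9 - 55 = -46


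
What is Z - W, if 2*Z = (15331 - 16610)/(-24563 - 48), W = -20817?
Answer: 1024655653/49222 ≈ 20817.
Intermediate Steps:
Z = 1279/49222 (Z = ((15331 - 16610)/(-24563 - 48))/2 = (-1279/(-24611))/2 = (-1279*(-1/24611))/2 = (½)*(1279/24611) = 1279/49222 ≈ 0.025984)
Z - W = 1279/49222 - 1*(-20817) = 1279/49222 + 20817 = 1024655653/49222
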